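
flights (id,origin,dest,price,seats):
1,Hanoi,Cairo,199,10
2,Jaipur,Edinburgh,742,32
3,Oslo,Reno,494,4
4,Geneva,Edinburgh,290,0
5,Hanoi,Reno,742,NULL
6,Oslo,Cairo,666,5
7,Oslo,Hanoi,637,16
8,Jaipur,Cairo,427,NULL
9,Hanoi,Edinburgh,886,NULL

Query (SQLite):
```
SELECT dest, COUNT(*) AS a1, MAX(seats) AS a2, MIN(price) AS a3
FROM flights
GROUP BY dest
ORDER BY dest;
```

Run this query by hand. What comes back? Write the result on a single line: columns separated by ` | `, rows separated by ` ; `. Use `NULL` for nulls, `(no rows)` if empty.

Group flights by dest.
Per group compute: COUNT(*), MAX(seats), MIN(price).
  Cairo: ids {1, 6, 8} → COUNT(*)=3, MAX(seats)=10, MIN(price)=199
  Edinburgh: ids {2, 4, 9} → COUNT(*)=3, MAX(seats)=32, MIN(price)=290
  Hanoi: ids {7} → COUNT(*)=1, MAX(seats)=16, MIN(price)=637
  Reno: ids {3, 5} → COUNT(*)=2, MAX(seats)=4, MIN(price)=494

Cairo | 3 | 10 | 199 ; Edinburgh | 3 | 32 | 290 ; Hanoi | 1 | 16 | 637 ; Reno | 2 | 4 | 494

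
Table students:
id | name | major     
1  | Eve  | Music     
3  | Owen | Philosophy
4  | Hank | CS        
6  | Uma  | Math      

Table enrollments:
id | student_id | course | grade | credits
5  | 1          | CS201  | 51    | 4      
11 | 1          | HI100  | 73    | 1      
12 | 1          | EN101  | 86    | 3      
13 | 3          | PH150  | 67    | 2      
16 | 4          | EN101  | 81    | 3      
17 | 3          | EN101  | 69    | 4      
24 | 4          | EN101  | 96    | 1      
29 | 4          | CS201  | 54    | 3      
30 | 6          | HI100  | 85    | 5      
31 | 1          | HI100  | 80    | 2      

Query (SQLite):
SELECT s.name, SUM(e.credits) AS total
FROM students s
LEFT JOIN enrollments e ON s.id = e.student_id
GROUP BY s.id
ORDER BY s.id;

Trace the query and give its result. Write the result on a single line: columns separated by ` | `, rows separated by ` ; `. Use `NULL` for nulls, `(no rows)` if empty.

Eve | 10 ; Owen | 6 ; Hank | 7 ; Uma | 5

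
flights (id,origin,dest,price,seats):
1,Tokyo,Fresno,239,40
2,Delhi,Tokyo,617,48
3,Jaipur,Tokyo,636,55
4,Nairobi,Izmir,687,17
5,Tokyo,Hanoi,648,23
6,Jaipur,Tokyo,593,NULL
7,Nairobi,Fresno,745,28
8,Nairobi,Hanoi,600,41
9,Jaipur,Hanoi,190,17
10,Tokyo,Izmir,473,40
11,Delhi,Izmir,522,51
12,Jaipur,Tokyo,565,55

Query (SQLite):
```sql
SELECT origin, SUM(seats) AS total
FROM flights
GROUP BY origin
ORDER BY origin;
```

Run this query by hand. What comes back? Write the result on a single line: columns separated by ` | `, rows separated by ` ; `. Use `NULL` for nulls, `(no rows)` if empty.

Partition flights by origin; compute SUM(seats) within each group.
  Delhi: ids {2, 11} → SUM(seats)=99
  Jaipur: ids {3, 6, 9, 12} → SUM(seats)=127
  Nairobi: ids {4, 7, 8} → SUM(seats)=86
  Tokyo: ids {1, 5, 10} → SUM(seats)=103

Delhi | 99 ; Jaipur | 127 ; Nairobi | 86 ; Tokyo | 103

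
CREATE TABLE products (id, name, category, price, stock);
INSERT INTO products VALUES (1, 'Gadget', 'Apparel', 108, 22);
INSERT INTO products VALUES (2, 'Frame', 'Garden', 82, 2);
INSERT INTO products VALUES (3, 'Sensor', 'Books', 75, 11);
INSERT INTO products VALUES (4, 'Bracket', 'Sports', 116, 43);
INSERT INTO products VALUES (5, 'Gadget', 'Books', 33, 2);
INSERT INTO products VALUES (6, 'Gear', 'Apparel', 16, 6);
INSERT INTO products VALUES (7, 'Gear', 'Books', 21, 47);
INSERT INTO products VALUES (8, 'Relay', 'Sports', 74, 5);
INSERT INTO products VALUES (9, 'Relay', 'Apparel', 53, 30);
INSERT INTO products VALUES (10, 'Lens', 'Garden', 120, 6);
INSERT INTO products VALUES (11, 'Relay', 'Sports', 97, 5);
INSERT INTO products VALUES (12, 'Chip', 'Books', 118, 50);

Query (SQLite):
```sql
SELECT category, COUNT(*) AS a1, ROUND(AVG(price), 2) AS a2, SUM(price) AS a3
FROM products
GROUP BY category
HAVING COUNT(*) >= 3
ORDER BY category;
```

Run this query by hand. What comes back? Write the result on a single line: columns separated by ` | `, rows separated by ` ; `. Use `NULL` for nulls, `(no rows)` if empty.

Group products by category.
Per group compute: COUNT(*), ROUND(AVG(price), 2), SUM(price).
HAVING: drop groups with fewer than 3 rows.
  Apparel: ids {1, 6, 9} → COUNT(*)=3, ROUND(AVG(price), 2)=59, SUM(price)=177
  Books: ids {3, 5, 7, 12} → COUNT(*)=4, ROUND(AVG(price), 2)=61.75, SUM(price)=247
  Garden: ids {2, 10} → COUNT(*)=2, ROUND(AVG(price), 2)=101, SUM(price)=202
  Sports: ids {4, 8, 11} → COUNT(*)=3, ROUND(AVG(price), 2)=95.67, SUM(price)=287

Apparel | 3 | 59 | 177 ; Books | 4 | 61.75 | 247 ; Sports | 3 | 95.67 | 287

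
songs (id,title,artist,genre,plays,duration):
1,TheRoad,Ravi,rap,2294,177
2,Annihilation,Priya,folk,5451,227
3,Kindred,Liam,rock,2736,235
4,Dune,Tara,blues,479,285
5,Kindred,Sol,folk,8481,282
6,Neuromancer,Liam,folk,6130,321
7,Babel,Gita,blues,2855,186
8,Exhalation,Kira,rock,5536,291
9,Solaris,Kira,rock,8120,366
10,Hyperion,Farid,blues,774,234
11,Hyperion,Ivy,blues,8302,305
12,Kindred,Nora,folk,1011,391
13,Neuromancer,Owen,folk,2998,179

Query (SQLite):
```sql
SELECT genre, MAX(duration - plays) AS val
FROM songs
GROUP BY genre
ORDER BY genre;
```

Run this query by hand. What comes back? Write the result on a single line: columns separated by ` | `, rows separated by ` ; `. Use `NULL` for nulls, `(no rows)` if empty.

blues | -194 ; folk | -620 ; rap | -2117 ; rock | -2501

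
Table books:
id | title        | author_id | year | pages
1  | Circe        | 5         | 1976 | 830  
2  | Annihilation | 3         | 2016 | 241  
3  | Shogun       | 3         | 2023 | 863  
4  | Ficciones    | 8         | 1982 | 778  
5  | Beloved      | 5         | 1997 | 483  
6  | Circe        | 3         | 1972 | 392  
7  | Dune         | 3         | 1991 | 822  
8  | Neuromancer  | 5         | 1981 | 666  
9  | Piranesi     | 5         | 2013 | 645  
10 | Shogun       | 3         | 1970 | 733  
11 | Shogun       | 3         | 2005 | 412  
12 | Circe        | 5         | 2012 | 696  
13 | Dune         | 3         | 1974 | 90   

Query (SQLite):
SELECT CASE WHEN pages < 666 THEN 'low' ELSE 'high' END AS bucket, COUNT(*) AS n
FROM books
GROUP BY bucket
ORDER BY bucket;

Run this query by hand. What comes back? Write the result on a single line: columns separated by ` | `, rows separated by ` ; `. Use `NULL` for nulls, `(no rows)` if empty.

high | 7 ; low | 6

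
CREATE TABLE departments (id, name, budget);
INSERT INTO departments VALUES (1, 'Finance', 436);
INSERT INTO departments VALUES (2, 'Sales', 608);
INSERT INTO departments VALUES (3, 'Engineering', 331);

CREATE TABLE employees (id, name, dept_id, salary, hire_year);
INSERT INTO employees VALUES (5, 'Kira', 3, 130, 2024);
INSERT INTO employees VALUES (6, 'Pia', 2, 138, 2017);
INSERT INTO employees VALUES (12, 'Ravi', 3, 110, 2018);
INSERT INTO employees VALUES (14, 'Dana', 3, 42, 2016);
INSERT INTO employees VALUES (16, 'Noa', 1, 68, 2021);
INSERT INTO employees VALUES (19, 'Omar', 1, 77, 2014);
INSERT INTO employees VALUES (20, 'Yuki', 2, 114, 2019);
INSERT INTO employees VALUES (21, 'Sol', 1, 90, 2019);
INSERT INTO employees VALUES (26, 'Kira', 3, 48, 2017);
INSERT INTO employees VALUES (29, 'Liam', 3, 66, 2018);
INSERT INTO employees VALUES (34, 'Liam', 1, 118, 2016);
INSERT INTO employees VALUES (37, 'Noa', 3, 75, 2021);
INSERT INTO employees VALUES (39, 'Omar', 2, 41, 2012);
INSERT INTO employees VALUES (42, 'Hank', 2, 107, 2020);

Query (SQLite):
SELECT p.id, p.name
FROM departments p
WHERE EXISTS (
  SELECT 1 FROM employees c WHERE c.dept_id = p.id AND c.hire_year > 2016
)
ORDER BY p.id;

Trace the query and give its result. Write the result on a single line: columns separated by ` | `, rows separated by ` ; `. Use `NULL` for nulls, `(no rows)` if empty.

For each departments row, check whether any employees with matching dept_id has hire_year > 2016.
Keep rows where that is true.

1 | Finance ; 2 | Sales ; 3 | Engineering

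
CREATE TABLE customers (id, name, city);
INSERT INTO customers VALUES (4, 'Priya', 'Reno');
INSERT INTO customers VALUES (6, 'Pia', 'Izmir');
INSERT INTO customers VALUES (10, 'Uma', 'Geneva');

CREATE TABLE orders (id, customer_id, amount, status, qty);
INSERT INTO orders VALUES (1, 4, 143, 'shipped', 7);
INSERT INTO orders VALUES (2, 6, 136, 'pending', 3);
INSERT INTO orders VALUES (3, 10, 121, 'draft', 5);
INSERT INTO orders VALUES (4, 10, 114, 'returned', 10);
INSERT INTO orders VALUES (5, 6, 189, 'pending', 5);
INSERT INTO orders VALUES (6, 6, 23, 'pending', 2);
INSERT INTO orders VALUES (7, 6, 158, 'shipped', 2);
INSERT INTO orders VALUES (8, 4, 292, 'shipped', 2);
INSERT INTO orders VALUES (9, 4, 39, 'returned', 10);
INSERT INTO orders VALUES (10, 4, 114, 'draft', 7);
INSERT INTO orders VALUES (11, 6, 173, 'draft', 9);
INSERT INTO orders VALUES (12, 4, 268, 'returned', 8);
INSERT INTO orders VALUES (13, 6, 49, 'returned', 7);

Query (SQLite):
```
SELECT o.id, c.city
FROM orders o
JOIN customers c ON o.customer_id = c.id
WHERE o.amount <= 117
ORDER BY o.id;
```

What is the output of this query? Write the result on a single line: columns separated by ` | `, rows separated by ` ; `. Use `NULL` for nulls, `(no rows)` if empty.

4 | Geneva ; 6 | Izmir ; 9 | Reno ; 10 | Reno ; 13 | Izmir

Each orders row matches the customers row where customer_id = customers.id.
Then keep rows with o.amount <= 117.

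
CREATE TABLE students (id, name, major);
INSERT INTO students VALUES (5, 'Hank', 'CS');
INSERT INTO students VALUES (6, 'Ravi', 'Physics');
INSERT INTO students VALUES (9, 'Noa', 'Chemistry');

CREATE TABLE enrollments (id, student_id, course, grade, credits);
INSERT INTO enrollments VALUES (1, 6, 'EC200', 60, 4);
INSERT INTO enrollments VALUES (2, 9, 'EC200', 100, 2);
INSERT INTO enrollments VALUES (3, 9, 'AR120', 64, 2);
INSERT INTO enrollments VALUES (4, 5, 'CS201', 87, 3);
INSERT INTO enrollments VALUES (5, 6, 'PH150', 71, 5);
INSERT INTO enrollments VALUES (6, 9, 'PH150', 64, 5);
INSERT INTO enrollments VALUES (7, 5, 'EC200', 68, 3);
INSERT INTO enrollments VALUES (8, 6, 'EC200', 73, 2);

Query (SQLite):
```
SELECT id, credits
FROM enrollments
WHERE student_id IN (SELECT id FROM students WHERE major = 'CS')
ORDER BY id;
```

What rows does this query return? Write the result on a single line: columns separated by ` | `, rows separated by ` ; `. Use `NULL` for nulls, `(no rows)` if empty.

Inner query: students.id where major = 'CS'.
Outer: keep enrollments rows whose student_id is in that set.
Inner query → {5}

4 | 3 ; 7 | 3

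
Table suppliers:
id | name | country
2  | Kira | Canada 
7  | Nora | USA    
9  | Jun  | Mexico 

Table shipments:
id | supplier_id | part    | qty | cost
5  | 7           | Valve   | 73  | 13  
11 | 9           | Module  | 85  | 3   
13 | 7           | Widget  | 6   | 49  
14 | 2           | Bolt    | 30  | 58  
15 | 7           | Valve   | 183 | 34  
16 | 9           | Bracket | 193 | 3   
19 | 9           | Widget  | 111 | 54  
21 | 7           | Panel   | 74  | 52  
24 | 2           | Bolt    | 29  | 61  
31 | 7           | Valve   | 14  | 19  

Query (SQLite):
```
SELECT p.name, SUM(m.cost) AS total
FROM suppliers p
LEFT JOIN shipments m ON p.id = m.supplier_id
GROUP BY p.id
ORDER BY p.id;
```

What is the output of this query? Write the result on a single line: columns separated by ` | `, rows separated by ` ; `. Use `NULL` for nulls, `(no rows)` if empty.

LEFT JOIN keeps every suppliers row; unmatched ones get NULL for shipments columns.
Group by suppliers.id and compute SUM(m.cost). SUM over an all-NULL group is NULL.
  2: ids {14, 24} → SUM(m.cost)=119
  7: ids {5, 13, 15, 21, 31} → SUM(m.cost)=167
  9: ids {11, 16, 19} → SUM(m.cost)=60

Kira | 119 ; Nora | 167 ; Jun | 60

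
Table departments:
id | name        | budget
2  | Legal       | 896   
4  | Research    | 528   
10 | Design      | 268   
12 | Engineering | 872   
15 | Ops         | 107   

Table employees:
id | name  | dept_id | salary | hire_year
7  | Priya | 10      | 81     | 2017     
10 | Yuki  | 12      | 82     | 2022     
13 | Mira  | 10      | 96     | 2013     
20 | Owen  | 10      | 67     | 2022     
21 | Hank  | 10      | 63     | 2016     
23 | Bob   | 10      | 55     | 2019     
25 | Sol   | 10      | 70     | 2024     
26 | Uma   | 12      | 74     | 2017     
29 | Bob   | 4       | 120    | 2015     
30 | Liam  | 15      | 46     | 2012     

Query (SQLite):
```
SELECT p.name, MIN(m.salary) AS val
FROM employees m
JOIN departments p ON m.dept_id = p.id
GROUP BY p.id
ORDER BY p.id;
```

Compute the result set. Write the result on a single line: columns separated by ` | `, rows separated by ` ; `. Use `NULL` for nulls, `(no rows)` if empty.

Research | 120 ; Design | 55 ; Engineering | 74 ; Ops | 46

Join each employees row to its departments via dept_id.
Group joined rows by departments.id; compute MIN(m.salary) per group.
  4: ids {29} → MIN(m.salary)=120
  10: ids {7, 13, 20, 21, 23, 25} → MIN(m.salary)=55
  12: ids {10, 26} → MIN(m.salary)=74
  15: ids {30} → MIN(m.salary)=46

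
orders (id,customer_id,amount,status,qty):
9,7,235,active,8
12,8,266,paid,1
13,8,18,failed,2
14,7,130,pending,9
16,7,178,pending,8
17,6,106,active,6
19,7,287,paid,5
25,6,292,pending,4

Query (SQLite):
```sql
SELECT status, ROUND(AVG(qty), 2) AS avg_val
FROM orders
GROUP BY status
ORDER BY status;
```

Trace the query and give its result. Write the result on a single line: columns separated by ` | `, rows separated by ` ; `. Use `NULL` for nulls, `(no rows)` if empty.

Partition orders by status; compute ROUND(AVG(qty), 2) within each group.
  active: ids {9, 17} → ROUND(AVG(qty), 2)=7
  failed: ids {13} → ROUND(AVG(qty), 2)=2
  paid: ids {12, 19} → ROUND(AVG(qty), 2)=3
  pending: ids {14, 16, 25} → ROUND(AVG(qty), 2)=7

active | 7 ; failed | 2 ; paid | 3 ; pending | 7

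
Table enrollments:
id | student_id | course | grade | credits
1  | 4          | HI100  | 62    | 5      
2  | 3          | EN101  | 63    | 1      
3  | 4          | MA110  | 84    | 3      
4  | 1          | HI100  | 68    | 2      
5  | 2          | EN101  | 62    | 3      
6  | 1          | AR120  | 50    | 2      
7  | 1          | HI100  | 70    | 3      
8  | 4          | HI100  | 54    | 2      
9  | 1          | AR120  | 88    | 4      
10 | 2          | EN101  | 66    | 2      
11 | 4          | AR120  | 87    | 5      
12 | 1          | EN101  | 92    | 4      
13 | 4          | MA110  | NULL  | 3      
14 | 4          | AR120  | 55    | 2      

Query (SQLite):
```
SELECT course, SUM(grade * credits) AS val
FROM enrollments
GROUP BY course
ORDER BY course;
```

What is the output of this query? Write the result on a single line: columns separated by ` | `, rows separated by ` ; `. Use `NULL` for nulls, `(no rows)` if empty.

AR120 | 997 ; EN101 | 749 ; HI100 | 764 ; MA110 | 252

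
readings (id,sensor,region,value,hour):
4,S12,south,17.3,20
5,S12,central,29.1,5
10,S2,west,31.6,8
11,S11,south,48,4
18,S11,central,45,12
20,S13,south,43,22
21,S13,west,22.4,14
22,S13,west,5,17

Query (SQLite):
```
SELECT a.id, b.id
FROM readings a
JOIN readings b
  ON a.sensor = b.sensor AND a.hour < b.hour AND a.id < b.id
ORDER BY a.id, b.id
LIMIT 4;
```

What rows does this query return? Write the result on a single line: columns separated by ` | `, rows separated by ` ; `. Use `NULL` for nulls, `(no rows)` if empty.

11 | 18 ; 21 | 22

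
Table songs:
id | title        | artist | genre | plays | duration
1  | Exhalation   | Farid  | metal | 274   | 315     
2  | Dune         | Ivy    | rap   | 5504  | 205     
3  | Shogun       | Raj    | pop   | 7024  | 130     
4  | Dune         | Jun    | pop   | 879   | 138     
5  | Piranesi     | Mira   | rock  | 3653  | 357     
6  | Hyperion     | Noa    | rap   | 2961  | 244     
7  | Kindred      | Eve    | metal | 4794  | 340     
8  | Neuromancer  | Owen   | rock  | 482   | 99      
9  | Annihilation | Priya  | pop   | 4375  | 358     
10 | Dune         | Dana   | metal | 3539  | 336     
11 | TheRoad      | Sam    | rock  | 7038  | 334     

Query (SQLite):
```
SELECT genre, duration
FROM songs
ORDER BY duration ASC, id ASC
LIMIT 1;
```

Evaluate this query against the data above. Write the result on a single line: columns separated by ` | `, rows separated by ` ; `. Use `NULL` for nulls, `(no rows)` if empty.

Sort by duration asc, tiebreak id asc: (99, id=8), (130, id=3), (138, id=4), (205, id=2) …. Take first 1.

rock | 99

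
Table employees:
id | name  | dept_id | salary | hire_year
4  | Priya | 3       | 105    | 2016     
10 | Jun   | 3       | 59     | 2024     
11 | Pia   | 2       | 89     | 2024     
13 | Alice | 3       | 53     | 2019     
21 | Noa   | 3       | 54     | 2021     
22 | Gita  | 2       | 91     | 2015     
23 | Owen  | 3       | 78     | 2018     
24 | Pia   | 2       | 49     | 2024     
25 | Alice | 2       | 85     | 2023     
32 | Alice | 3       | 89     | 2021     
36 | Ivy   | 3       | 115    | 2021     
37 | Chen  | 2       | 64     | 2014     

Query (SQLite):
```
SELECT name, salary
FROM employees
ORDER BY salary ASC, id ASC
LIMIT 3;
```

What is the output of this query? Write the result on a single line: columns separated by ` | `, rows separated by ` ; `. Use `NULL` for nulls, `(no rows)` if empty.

Sort by salary asc, tiebreak id asc: (49, id=24), (53, id=13), (54, id=21), (59, id=10), (64, id=37), (78, id=23) …. Take first 3.

Pia | 49 ; Alice | 53 ; Noa | 54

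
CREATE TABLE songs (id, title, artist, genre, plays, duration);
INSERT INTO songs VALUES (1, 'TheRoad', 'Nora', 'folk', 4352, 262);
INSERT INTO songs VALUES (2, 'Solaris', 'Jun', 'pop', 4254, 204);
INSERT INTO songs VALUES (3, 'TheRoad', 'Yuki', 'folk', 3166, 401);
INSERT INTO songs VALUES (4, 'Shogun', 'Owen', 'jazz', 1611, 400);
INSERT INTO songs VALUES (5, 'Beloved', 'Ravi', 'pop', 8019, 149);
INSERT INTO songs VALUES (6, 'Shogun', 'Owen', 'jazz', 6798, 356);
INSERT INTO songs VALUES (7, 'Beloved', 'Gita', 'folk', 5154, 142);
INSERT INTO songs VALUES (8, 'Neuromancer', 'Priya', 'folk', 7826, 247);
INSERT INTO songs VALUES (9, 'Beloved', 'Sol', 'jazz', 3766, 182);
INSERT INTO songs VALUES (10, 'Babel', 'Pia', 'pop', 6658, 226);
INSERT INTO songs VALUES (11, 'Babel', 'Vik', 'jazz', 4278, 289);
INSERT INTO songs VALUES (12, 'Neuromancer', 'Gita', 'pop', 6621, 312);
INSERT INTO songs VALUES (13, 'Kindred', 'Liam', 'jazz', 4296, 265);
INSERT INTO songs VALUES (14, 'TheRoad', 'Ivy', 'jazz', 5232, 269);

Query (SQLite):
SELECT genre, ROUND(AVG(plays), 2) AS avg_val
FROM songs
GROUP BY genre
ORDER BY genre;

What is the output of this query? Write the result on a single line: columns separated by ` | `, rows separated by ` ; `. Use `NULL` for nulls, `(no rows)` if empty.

folk | 5124.5 ; jazz | 4330.17 ; pop | 6388

Partition songs by genre; compute ROUND(AVG(plays), 2) within each group.
  folk: ids {1, 3, 7, 8} → ROUND(AVG(plays), 2)=5124.5
  jazz: ids {4, 6, 9, 11, 13, 14} → ROUND(AVG(plays), 2)=4330.17
  pop: ids {2, 5, 10, 12} → ROUND(AVG(plays), 2)=6388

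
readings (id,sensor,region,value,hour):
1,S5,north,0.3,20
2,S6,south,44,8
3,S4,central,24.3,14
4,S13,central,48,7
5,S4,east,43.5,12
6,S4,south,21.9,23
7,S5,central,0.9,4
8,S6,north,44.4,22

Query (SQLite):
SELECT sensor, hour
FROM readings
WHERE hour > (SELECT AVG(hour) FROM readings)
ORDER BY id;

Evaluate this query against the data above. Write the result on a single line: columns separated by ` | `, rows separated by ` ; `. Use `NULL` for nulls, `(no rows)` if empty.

S5 | 20 ; S4 | 14 ; S4 | 23 ; S6 | 22

Scalar subquery: AVG(hour) over all readings rows = 13.75.
Keep rows where hour > that value.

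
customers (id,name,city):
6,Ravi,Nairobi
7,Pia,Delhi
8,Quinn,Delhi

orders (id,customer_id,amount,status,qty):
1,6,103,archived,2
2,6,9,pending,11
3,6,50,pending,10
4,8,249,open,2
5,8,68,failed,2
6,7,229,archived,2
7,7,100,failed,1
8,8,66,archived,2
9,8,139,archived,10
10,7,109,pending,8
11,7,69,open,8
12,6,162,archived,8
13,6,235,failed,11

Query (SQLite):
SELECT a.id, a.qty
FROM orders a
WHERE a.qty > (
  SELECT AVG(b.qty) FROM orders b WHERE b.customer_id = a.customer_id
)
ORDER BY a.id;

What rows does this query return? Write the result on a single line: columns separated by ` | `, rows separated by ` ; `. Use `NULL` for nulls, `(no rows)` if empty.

2 | 11 ; 3 | 10 ; 9 | 10 ; 10 | 8 ; 11 | 8 ; 13 | 11

For each orders row a, compute AVG(qty) over rows sharing a.customer_id.
Keep row a if a.qty > that per-group AVG.
  customer_id=6: AVG(qty) = 8.4
  customer_id=7: AVG(qty) = 4.75
  customer_id=8: AVG(qty) = 4.0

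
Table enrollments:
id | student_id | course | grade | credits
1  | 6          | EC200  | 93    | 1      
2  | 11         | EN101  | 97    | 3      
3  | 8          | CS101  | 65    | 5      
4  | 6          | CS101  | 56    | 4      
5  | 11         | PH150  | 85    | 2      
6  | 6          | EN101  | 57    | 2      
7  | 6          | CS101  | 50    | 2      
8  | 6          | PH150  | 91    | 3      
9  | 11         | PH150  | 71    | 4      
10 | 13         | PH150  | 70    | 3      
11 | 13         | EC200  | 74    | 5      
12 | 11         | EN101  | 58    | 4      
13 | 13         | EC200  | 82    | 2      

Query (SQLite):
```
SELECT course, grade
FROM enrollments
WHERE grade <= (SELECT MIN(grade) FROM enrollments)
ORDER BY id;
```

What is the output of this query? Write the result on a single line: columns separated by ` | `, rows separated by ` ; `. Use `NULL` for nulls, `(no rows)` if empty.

CS101 | 50

Scalar subquery: MIN(grade) over all enrollments rows = 50.
Keep rows where grade <= that value.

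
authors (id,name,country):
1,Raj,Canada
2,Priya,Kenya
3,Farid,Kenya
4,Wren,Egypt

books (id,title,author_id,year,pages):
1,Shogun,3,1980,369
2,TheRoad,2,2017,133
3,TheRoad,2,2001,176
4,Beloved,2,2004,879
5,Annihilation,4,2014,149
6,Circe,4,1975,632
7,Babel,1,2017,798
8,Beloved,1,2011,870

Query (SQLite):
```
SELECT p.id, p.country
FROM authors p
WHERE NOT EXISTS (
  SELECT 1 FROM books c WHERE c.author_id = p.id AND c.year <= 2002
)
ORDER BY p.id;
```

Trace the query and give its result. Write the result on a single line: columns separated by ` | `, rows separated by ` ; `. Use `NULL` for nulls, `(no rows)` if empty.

For each authors row, check whether any books with matching author_id has year <= 2002.
Keep rows where that is false.

1 | Canada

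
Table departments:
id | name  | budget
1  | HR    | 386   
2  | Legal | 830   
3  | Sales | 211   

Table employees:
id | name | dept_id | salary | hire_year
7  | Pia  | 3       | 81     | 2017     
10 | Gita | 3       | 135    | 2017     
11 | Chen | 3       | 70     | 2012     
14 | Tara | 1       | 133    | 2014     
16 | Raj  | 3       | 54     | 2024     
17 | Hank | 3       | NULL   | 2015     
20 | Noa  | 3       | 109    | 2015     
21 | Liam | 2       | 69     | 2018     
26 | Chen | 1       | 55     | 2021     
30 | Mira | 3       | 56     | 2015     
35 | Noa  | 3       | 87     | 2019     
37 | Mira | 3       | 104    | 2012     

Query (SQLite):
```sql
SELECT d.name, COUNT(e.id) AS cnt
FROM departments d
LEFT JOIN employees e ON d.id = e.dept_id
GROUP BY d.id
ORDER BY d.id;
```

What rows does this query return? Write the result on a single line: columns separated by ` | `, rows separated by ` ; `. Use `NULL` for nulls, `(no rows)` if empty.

LEFT JOIN keeps every departments row; unmatched ones get NULL for employees columns.
Group by departments.id and compute COUNT(e.id). COUNT(col) of an all-NULL group is 0.
  1: ids {14, 26} → COUNT(e.id)=2
  2: ids {21} → COUNT(e.id)=1
  3: ids {7, 10, 11, 16, 17, 20, 30, 35, 37} → COUNT(e.id)=9

HR | 2 ; Legal | 1 ; Sales | 9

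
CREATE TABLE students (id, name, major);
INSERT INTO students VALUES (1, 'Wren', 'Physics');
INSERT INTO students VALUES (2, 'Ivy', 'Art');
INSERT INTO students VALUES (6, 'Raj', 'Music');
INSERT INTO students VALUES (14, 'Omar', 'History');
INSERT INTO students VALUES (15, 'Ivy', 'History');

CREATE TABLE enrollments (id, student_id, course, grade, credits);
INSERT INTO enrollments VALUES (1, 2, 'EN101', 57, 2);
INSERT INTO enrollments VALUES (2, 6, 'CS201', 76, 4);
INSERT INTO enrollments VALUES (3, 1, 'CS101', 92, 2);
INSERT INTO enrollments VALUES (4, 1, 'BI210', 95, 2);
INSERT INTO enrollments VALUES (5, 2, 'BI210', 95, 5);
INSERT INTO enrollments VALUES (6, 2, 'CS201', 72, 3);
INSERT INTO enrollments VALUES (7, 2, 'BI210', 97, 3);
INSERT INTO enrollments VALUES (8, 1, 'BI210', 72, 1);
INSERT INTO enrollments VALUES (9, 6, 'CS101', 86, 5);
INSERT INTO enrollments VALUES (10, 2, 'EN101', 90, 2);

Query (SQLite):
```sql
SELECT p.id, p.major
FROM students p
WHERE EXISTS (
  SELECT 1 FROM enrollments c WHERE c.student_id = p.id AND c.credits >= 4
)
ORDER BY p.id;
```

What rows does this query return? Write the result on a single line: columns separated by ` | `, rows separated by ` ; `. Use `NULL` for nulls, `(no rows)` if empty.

2 | Art ; 6 | Music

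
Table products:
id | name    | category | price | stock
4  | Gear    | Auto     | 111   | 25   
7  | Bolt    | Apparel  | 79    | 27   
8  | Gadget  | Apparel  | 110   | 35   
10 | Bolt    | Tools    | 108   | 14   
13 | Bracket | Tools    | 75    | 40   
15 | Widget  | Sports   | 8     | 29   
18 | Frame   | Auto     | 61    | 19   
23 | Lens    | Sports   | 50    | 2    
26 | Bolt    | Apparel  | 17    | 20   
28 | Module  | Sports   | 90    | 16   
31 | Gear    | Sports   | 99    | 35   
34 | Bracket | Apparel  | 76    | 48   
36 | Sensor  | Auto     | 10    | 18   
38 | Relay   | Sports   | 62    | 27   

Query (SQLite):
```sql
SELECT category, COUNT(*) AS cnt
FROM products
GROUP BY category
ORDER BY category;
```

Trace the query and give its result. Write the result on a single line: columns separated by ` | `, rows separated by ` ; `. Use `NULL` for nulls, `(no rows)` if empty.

Apparel | 4 ; Auto | 3 ; Sports | 5 ; Tools | 2

Partition products by category; compute COUNT(*) within each group.
  Apparel: ids {7, 8, 26, 34} → COUNT(*)=4
  Auto: ids {4, 18, 36} → COUNT(*)=3
  Sports: ids {15, 23, 28, 31, 38} → COUNT(*)=5
  Tools: ids {10, 13} → COUNT(*)=2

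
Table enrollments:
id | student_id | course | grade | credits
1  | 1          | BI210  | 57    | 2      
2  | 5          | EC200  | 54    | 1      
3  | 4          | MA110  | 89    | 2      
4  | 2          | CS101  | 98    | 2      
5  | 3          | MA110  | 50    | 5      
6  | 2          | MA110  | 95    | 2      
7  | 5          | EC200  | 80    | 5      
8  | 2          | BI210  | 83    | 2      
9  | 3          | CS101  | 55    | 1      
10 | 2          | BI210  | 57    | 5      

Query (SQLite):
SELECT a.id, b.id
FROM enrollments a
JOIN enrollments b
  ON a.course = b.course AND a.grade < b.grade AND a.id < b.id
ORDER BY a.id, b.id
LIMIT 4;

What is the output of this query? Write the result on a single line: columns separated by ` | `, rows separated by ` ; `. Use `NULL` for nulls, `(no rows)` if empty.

1 | 8 ; 2 | 7 ; 3 | 6 ; 5 | 6

Pairs (a,b) with same course, a.grade < b.grade, a.id < b.id.
course groups: BI210:{1,8,10} CS101:{4,9} EC200:{2,7} MA110:{3,5,6}
Ordered by (a.id, b.id); first 4.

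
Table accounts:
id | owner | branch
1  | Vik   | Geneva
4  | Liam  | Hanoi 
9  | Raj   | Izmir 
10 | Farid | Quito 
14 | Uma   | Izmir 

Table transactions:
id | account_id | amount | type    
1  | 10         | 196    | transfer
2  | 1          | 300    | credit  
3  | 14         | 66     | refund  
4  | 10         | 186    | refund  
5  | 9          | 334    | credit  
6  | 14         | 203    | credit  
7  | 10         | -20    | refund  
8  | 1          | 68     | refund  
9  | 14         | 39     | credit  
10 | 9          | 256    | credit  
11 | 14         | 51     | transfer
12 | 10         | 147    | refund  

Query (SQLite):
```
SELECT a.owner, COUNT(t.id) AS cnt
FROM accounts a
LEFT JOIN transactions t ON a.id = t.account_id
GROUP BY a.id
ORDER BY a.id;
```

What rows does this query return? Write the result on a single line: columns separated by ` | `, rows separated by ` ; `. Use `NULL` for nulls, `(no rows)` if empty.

Vik | 2 ; Liam | 0 ; Raj | 2 ; Farid | 4 ; Uma | 4

LEFT JOIN keeps every accounts row; unmatched ones get NULL for transactions columns.
Group by accounts.id and compute COUNT(t.id). COUNT(col) of an all-NULL group is 0.
  1: ids {2, 8} → COUNT(t.id)=2
  4: ids {—} → COUNT(t.id)=0
  9: ids {5, 10} → COUNT(t.id)=2
  10: ids {1, 4, 7, 12} → COUNT(t.id)=4
  14: ids {3, 6, 9, 11} → COUNT(t.id)=4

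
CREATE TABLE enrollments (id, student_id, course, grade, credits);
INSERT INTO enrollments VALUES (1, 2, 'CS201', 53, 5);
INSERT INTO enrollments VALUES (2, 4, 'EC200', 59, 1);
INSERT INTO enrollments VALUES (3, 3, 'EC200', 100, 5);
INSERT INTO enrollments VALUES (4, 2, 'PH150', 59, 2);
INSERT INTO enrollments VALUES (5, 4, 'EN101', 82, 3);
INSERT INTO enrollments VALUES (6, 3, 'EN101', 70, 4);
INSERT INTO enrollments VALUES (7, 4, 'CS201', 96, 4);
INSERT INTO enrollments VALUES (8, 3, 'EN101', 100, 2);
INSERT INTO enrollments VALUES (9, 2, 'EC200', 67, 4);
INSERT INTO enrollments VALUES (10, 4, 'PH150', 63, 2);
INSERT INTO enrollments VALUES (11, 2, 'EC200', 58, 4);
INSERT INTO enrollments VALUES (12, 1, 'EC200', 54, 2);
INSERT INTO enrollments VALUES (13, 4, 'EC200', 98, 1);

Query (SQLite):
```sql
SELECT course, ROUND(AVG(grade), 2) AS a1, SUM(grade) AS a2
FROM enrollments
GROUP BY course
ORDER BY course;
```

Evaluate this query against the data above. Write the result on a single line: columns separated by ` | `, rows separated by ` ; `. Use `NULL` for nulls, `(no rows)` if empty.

Group enrollments by course.
Per group compute: ROUND(AVG(grade), 2), SUM(grade).
  CS201: ids {1, 7} → ROUND(AVG(grade), 2)=74.5, SUM(grade)=149
  EC200: ids {2, 3, 9, 11, 12, 13} → ROUND(AVG(grade), 2)=72.67, SUM(grade)=436
  EN101: ids {5, 6, 8} → ROUND(AVG(grade), 2)=84, SUM(grade)=252
  PH150: ids {4, 10} → ROUND(AVG(grade), 2)=61, SUM(grade)=122

CS201 | 74.5 | 149 ; EC200 | 72.67 | 436 ; EN101 | 84 | 252 ; PH150 | 61 | 122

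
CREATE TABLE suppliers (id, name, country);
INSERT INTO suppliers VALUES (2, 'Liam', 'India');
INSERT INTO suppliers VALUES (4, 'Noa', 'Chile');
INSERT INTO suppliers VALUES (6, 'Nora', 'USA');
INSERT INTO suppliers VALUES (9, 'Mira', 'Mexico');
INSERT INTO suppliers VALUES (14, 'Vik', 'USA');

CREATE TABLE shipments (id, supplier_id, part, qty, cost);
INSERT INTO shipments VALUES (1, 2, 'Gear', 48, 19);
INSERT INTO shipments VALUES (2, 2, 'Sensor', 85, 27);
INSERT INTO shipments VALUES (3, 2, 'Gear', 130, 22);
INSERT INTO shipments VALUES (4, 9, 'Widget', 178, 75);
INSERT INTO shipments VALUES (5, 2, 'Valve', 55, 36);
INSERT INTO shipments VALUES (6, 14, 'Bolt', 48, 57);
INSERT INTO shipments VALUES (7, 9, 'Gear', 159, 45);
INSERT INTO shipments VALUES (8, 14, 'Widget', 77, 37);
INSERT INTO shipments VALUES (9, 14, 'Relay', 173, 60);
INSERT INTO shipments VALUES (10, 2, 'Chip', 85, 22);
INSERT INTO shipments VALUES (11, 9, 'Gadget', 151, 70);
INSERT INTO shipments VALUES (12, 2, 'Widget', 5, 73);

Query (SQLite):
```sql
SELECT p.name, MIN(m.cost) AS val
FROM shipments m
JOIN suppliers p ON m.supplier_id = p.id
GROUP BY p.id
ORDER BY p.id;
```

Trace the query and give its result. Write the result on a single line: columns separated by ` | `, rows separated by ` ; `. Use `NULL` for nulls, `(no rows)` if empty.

Liam | 19 ; Mira | 45 ; Vik | 37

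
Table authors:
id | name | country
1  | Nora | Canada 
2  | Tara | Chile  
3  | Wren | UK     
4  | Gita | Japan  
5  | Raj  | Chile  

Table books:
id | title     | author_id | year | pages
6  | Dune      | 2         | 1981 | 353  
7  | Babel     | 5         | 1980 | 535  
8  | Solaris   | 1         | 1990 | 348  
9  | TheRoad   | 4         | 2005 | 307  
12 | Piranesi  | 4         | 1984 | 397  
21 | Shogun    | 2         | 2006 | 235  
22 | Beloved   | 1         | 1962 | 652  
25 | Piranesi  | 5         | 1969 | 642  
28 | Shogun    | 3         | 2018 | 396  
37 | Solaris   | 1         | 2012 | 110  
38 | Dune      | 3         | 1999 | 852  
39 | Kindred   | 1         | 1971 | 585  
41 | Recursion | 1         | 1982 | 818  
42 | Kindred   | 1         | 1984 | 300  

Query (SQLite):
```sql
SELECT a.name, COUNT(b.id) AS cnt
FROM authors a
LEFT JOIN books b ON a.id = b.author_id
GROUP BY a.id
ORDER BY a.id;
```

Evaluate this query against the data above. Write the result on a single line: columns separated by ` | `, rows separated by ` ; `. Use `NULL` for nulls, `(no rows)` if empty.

LEFT JOIN keeps every authors row; unmatched ones get NULL for books columns.
Group by authors.id and compute COUNT(b.id). COUNT(col) of an all-NULL group is 0.
  1: ids {8, 22, 37, 39, 41, 42} → COUNT(b.id)=6
  2: ids {6, 21} → COUNT(b.id)=2
  3: ids {28, 38} → COUNT(b.id)=2
  4: ids {9, 12} → COUNT(b.id)=2
  5: ids {7, 25} → COUNT(b.id)=2

Nora | 6 ; Tara | 2 ; Wren | 2 ; Gita | 2 ; Raj | 2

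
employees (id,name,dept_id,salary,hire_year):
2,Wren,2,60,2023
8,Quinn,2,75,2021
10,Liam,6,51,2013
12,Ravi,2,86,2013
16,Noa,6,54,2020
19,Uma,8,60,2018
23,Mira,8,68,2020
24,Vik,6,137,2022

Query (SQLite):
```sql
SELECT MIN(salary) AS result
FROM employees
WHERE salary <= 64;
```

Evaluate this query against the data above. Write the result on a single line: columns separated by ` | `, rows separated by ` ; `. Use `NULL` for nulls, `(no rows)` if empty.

Rows where salary <= 64 → salary values: [60, 51, 54, 60].
MIN of non-NULL values = 51.

51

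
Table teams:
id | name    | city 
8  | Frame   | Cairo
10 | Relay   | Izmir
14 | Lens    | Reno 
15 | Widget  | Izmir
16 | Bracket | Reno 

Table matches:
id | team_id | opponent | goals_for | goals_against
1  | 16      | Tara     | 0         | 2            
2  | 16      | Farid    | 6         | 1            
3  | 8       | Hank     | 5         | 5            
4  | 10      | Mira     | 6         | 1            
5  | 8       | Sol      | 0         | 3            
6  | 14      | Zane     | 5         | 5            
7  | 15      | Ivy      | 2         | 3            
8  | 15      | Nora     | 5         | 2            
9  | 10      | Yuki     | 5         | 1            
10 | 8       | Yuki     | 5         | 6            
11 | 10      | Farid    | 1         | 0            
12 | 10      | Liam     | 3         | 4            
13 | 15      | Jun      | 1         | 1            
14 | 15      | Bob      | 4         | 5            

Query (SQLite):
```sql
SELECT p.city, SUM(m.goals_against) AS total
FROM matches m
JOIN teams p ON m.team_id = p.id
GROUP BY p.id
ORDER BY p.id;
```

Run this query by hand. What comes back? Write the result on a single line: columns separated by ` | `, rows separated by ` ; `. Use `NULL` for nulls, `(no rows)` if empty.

Join each matches row to its teams via team_id.
Group joined rows by teams.id; compute SUM(m.goals_against) per group.
  8: ids {3, 5, 10} → SUM(m.goals_against)=14
  10: ids {4, 9, 11, 12} → SUM(m.goals_against)=6
  14: ids {6} → SUM(m.goals_against)=5
  15: ids {7, 8, 13, 14} → SUM(m.goals_against)=11
  16: ids {1, 2} → SUM(m.goals_against)=3

Cairo | 14 ; Izmir | 6 ; Reno | 5 ; Izmir | 11 ; Reno | 3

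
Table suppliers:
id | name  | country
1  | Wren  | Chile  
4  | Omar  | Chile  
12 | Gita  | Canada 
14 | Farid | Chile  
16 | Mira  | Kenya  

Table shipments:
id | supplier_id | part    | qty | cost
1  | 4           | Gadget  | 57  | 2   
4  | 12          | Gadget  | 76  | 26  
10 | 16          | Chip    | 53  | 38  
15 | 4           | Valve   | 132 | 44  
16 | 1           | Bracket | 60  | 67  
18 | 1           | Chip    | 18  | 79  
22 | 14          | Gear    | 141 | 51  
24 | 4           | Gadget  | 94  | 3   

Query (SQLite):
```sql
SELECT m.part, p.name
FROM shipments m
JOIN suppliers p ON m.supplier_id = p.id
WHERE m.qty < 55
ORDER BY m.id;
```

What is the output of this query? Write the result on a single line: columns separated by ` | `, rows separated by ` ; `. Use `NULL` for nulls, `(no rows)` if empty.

Chip | Mira ; Chip | Wren

Each shipments row matches the suppliers row where supplier_id = suppliers.id.
Then keep rows with m.qty < 55.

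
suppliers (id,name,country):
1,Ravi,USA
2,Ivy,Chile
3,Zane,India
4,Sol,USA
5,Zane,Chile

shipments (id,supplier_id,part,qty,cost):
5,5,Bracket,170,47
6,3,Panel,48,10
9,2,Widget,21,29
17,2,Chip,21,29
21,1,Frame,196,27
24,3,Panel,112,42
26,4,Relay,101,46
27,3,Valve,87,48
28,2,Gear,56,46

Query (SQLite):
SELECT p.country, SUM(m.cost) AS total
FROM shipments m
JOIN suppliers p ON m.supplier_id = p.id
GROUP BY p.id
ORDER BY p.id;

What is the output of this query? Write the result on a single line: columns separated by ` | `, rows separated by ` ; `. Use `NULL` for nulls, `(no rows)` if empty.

Join each shipments row to its suppliers via supplier_id.
Group joined rows by suppliers.id; compute SUM(m.cost) per group.
  1: ids {21} → SUM(m.cost)=27
  2: ids {9, 17, 28} → SUM(m.cost)=104
  3: ids {6, 24, 27} → SUM(m.cost)=100
  4: ids {26} → SUM(m.cost)=46
  5: ids {5} → SUM(m.cost)=47

USA | 27 ; Chile | 104 ; India | 100 ; USA | 46 ; Chile | 47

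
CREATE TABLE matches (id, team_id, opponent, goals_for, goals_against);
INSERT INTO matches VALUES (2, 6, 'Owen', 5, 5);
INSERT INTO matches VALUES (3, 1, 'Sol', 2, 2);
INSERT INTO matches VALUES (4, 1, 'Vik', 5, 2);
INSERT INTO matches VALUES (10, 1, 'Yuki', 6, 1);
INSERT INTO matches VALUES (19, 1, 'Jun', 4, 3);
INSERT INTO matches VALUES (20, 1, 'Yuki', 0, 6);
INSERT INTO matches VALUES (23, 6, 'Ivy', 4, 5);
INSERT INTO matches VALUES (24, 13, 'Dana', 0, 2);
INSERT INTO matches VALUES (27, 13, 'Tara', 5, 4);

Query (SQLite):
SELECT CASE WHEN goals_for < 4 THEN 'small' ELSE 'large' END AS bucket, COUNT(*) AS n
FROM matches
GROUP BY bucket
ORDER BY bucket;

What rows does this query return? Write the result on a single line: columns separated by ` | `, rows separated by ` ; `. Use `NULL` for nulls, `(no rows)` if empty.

large | 6 ; small | 3

Bucket rows by goals_for < 4 → 'small' else 'large'; count each bucket.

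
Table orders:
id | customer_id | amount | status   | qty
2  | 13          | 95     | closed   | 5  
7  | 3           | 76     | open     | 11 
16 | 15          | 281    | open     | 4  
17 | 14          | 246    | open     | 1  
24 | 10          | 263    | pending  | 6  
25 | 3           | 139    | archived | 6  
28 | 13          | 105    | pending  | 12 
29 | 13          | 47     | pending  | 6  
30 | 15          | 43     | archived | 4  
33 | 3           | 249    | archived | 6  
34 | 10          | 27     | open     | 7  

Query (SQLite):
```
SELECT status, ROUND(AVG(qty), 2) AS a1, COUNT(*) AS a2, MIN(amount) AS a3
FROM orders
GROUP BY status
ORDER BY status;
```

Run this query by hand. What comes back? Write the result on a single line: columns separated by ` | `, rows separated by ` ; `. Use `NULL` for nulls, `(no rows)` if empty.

Group orders by status.
Per group compute: ROUND(AVG(qty), 2), COUNT(*), MIN(amount).
  archived: ids {25, 30, 33} → ROUND(AVG(qty), 2)=5.33, COUNT(*)=3, MIN(amount)=43
  closed: ids {2} → ROUND(AVG(qty), 2)=5, COUNT(*)=1, MIN(amount)=95
  open: ids {7, 16, 17, 34} → ROUND(AVG(qty), 2)=5.75, COUNT(*)=4, MIN(amount)=27
  pending: ids {24, 28, 29} → ROUND(AVG(qty), 2)=8, COUNT(*)=3, MIN(amount)=47

archived | 5.33 | 3 | 43 ; closed | 5 | 1 | 95 ; open | 5.75 | 4 | 27 ; pending | 8 | 3 | 47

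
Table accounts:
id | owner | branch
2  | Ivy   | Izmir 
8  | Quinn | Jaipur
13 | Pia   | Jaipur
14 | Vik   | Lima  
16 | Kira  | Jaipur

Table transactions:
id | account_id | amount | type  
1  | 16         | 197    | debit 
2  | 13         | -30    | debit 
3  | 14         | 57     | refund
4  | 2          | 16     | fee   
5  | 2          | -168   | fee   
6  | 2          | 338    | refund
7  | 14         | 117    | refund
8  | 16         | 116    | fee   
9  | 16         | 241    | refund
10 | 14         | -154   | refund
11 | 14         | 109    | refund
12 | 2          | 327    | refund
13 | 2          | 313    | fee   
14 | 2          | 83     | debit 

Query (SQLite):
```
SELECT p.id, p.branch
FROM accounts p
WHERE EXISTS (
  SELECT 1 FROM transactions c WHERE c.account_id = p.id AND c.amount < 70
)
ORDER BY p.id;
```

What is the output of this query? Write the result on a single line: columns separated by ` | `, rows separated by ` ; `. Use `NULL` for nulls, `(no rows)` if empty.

2 | Izmir ; 13 | Jaipur ; 14 | Lima

For each accounts row, check whether any transactions with matching account_id has amount < 70.
Keep rows where that is true.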